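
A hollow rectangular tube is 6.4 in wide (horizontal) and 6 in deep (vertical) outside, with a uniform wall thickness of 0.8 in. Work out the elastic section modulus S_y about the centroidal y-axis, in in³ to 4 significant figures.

Break the section into simple shapes (no overlaps), measuring from the bottom-left corner of the bounding box.
Outer rectangle: 6.4 × 6, A = 38.4 in², x = 3.2 in, Ī = 131.072 in⁴.
Inner void (subtracted): 4.8 × 4.4, A = 21.12 in², x = 3.2 in, Ī = 40.5504 in⁴.
By symmetry the centroid is at mid-width, x̄ = 3.2 in.
All pieces are centred on the centroidal y-axis, so I = ΣĪ (holes subtracted) = 90.5216 in⁴.
Extreme fibre distance c = 3.2 in; S = I/c = 28.288 in³.

S_y ≈ 28.29 in³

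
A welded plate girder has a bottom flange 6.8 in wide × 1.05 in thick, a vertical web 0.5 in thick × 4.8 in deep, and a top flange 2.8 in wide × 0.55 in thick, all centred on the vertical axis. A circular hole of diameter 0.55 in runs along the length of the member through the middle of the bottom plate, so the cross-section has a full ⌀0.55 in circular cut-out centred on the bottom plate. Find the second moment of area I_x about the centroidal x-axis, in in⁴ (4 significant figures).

I_x ≈ 51.55 in⁴

Treat the section as a set of non-overlapping primitives; coordinates are from the bounding-box lower-left.
Bottom plate: 6.8 × 1.05, A = 7.14 in², y = 0.525 in, Ī = 0.655988 in⁴.
Web plate: 0.5 × 4.8, A = 2.4 in², y = 3.45 in, Ī = 4.608 in⁴.
Top plate: 2.8 × 0.55, A = 1.54 in², y = 6.125 in, Ī = 0.0388208 in⁴.
Hole (subtracted): ⌀0.55, A = 0.237583 in², y = 0.525 in, Ī = 0.0044918 in⁴.
Centroid: ȳ = ΣA·y / ΣA = 1.96785 in.
Transfer each piece to the centroidal x-axis using Ī + A·d² with d = y − 1.96785:
  bottom plate: d = -1.44285 in → contributes +15.5202 in⁴
  web plate: d = 1.48215 in → contributes +9.88023 in⁴
  top plate: d = 4.15715 in → contributes +26.6529 in⁴
  hole: d = -1.44285 in → contributes −0.499097 in⁴
Total I = 51.5542 in⁴.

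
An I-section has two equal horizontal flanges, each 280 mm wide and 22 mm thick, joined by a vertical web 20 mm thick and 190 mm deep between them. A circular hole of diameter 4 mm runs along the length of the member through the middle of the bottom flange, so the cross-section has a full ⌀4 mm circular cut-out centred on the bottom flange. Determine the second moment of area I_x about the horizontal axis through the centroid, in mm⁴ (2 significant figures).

Split into non-overlapping primitives; take the origin at the lower-left of the bounding box.
Bottom flange: 280 × 22, A = 6 160 mm², y = 11 mm, Ī = 248 453 mm⁴.
Web: 20 × 190, A = 3 800 mm², y = 117 mm, Ī = 11 431 667 mm⁴.
Top flange: 280 × 22, A = 6 160 mm², y = 223 mm, Ī = 248 453 mm⁴.
Hole (subtracted): ⌀4, A = 12.57 mm², y = 11 mm, Ī = 12.57 mm⁴.
Centroid: ȳ = ΣA·y / ΣA = 117.1 mm.
Transfer each piece to the horizontal axis through the centroid using Ī + A·d² with d = y − 117.1:
  bottom flange: d = -106.1 mm → contributes +69 570 251 mm⁴
  web: d = -0.0827 mm → contributes +11 431 693 mm⁴
  top flange: d = 105.9 mm → contributes +69 354 260 mm⁴
  hole: d = -106.1 mm → contributes −141 429 mm⁴
Total I = 150 214 775 mm⁴.

I_x ≈ 1.5 × 10⁸ mm⁴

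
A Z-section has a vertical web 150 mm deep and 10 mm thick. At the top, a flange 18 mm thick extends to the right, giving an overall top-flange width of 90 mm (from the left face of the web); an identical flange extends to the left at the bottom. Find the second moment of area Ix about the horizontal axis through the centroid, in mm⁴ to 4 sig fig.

Split into non-overlapping primitives; take the origin at the lower-left of the bounding box.
Web: 10 × 150, A = 1 500 mm², y = 75 mm, Ī = 2 812 500 mm⁴.
Top flange (beyond web): 80 × 18, A = 1 440 mm², y = 141 mm, Ī = 38 880 mm⁴.
Bottom flange (beyond web): 80 × 18, A = 1 440 mm², y = 9 mm, Ī = 38 880 mm⁴.
Centroid: ȳ = ΣA·y / ΣA = 75 mm.
Transfer each piece to the horizontal axis through the centroid using Ī + A·d² with d = y − 75:
  web: d = 0 mm → contributes +2 812 500 mm⁴
  top flange (beyond web): d = 66 mm → contributes +6 311 520 mm⁴
  bottom flange (beyond web): d = -66 mm → contributes +6 311 520 mm⁴
Total I = 15 435 540 mm⁴.

Ix ≈ 1.544 × 10⁷ mm⁴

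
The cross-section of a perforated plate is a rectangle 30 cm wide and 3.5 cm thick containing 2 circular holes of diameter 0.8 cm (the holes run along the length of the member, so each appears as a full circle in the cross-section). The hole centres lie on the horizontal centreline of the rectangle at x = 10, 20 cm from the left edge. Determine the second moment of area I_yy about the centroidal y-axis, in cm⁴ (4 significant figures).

Split into non-overlapping primitives; take the origin at the lower-left of the bounding box.
Plate: 30 × 3.5, A = 105 cm², x = 15 cm, Ī = 7 875 cm⁴.
Hole 1 (subtracted): ⌀0.8, A = 0.502655 cm², x = 10 cm, Ī = 0.0201062 cm⁴.
Hole 2 (subtracted): ⌀0.8, A = 0.502655 cm², x = 20 cm, Ī = 0.0201062 cm⁴.
By symmetry the centroid is at mid-width, x̄ = 15 cm.
Transfer each piece to the centroidal y-axis using Ī + A·d² with d = x − 15:
  plate: d = 0 cm → contributes +7 875 cm⁴
  hole 1: d = -5 cm → contributes −12.5865 cm⁴
  hole 2: d = 5 cm → contributes −12.5865 cm⁴
Total I = 7849.83 cm⁴.

I_yy ≈ 7850 cm⁴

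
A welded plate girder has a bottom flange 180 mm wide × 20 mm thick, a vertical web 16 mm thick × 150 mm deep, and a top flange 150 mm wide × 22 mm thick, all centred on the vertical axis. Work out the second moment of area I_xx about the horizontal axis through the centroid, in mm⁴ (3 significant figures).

Split into non-overlapping primitives; take the origin at the lower-left of the bounding box.
Bottom plate: 180 × 20, A = 3 600 mm², y = 10 mm, Ī = 120 000 mm⁴.
Web plate: 16 × 150, A = 2 400 mm², y = 95 mm, Ī = 4 500 000 mm⁴.
Top plate: 150 × 22, A = 3 300 mm², y = 181 mm, Ī = 133 100 mm⁴.
Centroid: ȳ = ΣA·y / ΣA = 92.613 mm.
Transfer each piece to the horizontal axis through the centroid using Ī + A·d² with d = y − 92.613:
  bottom plate: d = -82.613 mm → contributes +24 689 610 mm⁴
  web plate: d = 2.3871 mm → contributes +4 513 676 mm⁴
  top plate: d = 88.387 mm → contributes +25 913 620 mm⁴
Total I = 55 116 906 mm⁴.

I_xx ≈ 5.51 × 10⁷ mm⁴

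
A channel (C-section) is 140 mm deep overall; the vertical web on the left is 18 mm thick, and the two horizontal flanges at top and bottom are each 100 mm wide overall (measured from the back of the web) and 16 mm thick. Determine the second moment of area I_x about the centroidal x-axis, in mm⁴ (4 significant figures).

I_x ≈ 1.426 × 10⁷ mm⁴

Split into non-overlapping primitives; take the origin at the lower-left of the bounding box.
Web: 18 × 140, A = 2 520 mm², y = 70 mm, Ī = 4 116 000 mm⁴.
Top flange (beyond web): 82 × 16, A = 1 312 mm², y = 132 mm, Ī = 27989.3 mm⁴.
Bottom flange (beyond web): 82 × 16, A = 1 312 mm², y = 8 mm, Ī = 27989.3 mm⁴.
By symmetry the centroid is at mid-height, ȳ = 70 mm.
Transfer each piece to the centroidal x-axis using Ī + A·d² with d = y − 70:
  web: d = 0 mm → contributes +4 116 000 mm⁴
  top flange (beyond web): d = 62 mm → contributes +5 071 317 mm⁴
  bottom flange (beyond web): d = -62 mm → contributes +5 071 317 mm⁴
Total I = 14 258 635 mm⁴.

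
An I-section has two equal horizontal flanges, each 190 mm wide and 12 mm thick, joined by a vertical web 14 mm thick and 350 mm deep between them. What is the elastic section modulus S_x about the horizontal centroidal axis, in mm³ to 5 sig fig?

Treat the section as a set of non-overlapping primitives; coordinates are from the bounding-box lower-left.
Bottom flange: 190 × 12, A = 2 280 mm², y = 6 mm, Ī = 27 360 mm⁴.
Web: 14 × 350, A = 4 900 mm², y = 187 mm, Ī = 50 020 833 mm⁴.
Top flange: 190 × 12, A = 2 280 mm², y = 368 mm, Ī = 27 360 mm⁴.
By symmetry the centroid is at mid-height, ȳ = 187 mm.
Transfer each piece to the horizontal centroidal axis using Ī + A·d² with d = y − 187:
  bottom flange: d = -181 mm → contributes +74 722 440 mm⁴
  web: d = 0 mm → contributes +50 020 833 mm⁴
  top flange: d = 181 mm → contributes +74 722 440 mm⁴
Total I = 199 465 713 mm⁴.
Extreme fibre distance c = 187 mm; S = I/c = 1 066 662 mm³.

S_x ≈ 1.0667 × 10⁶ mm³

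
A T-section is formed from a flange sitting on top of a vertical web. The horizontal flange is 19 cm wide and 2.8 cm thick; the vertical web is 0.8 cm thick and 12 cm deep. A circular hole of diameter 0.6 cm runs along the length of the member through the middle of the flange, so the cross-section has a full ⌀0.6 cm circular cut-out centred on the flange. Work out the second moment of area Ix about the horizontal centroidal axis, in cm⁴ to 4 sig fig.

Treat the section as a set of non-overlapping primitives; coordinates are from the bounding-box lower-left.
Flange: 19 × 2.8, A = 53.2 cm², y = 13.4 cm, Ī = 34.7573 cm⁴.
Web: 0.8 × 12, A = 9.6 cm², y = 6 cm, Ī = 115.2 cm⁴.
Hole (subtracted): ⌀0.6, A = 0.282743 cm², y = 13.4 cm, Ī = 0.00636173 cm⁴.
Centroid: ȳ = ΣA·y / ΣA = 12.2637 cm.
Transfer each piece to the horizontal centroidal axis using Ī + A·d² with d = y − 12.2637:
  flange: d = 1.13633 cm → contributes +103.451 cm⁴
  web: d = -6.26367 cm → contributes +491.843 cm⁴
  hole: d = 1.13633 cm → contributes −0.37145 cm⁴
Total I = 594.922 cm⁴.

Ix ≈ 594.9 cm⁴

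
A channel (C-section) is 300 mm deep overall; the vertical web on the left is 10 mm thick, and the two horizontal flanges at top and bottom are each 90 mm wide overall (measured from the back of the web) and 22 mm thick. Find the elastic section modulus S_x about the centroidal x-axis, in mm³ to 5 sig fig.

S_x ≈ 6.0435 × 10⁵ mm³

Decompose the section into non-overlapping parts with the origin at the bottom-left of its bounding rectangle.
Web: 10 × 300, A = 3 000 mm², y = 150 mm, Ī = 22 500 000 mm⁴.
Top flange (beyond web): 80 × 22, A = 1 760 mm², y = 289 mm, Ī = 70986.67 mm⁴.
Bottom flange (beyond web): 80 × 22, A = 1 760 mm², y = 11 mm, Ī = 70986.67 mm⁴.
By symmetry the centroid is at mid-height, ȳ = 150 mm.
Transfer each piece to the centroidal x-axis using Ī + A·d² with d = y − 150:
  web: d = 0 mm → contributes +22 500 000 mm⁴
  top flange (beyond web): d = 139 mm → contributes +34 075 947 mm⁴
  bottom flange (beyond web): d = -139 mm → contributes +34 075 947 mm⁴
Total I = 90 651 893 mm⁴.
Extreme fibre distance c = 150 mm; S = I/c = 604 346 mm³.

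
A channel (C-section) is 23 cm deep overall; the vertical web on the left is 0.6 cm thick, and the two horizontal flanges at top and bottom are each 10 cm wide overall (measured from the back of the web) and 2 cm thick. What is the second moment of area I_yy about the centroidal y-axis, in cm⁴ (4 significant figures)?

Decompose the section into non-overlapping parts with the origin at the bottom-left of its bounding rectangle.
Web: 0.6 × 23, A = 13.8 cm², x = 0.3 cm, Ī = 0.414 cm⁴.
Top flange (beyond web): 9.4 × 2, A = 18.8 cm², x = 5.3 cm, Ī = 138.431 cm⁴.
Bottom flange (beyond web): 9.4 × 2, A = 18.8 cm², x = 5.3 cm, Ī = 138.431 cm⁴.
Centroid: x̄ = ΣA·x / ΣA = 3.95759 cm.
Transfer each piece to the centroidal y-axis using Ī + A·d² with d = x − 3.95759:
  web: d = -3.65759 cm → contributes +185.03 cm⁴
  top flange (beyond web): d = 1.34241 cm → contributes +172.31 cm⁴
  bottom flange (beyond web): d = 1.34241 cm → contributes +172.31 cm⁴
Total I = 529.649 cm⁴.

I_yy ≈ 529.6 cm⁴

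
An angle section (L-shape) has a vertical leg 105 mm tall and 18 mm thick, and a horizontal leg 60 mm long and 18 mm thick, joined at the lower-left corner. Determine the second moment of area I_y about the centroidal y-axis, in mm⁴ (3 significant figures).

I_y ≈ 6.48 × 10⁵ mm⁴

Treat the section as a set of non-overlapping primitives; coordinates are from the bounding-box lower-left.
Vertical leg: 18 × 105, A = 1 890 mm², x = 9 mm, Ī = 51 030 mm⁴.
Horizontal leg (remainder): 42 × 18, A = 756 mm², x = 39 mm, Ī = 111 132 mm⁴.
Centroid: x̄ = ΣA·x / ΣA = 17.571 mm.
Transfer each piece to the centroidal y-axis using Ī + A·d² with d = x − 17.571:
  vertical leg: d = -8.5714 mm → contributes +189 887 mm⁴
  horizontal leg (remainder): d = 21.429 mm → contributes +458 275 mm⁴
Total I = 648 162 mm⁴.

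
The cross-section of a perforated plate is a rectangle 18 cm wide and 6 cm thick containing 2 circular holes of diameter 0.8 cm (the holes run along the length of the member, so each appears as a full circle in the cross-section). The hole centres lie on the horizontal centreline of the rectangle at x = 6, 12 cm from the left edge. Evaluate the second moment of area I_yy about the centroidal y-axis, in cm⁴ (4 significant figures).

Treat the section as a set of non-overlapping primitives; coordinates are from the bounding-box lower-left.
Plate: 18 × 6, A = 108 cm², x = 9 cm, Ī = 2 916 cm⁴.
Hole 1 (subtracted): ⌀0.8, A = 0.502655 cm², x = 6 cm, Ī = 0.0201062 cm⁴.
Hole 2 (subtracted): ⌀0.8, A = 0.502655 cm², x = 12 cm, Ī = 0.0201062 cm⁴.
By symmetry the centroid is at mid-width, x̄ = 9 cm.
Transfer each piece to the centroidal y-axis using Ī + A·d² with d = x − 9:
  plate: d = 0 cm → contributes +2 916 cm⁴
  hole 1: d = -3 cm → contributes −4.544 cm⁴
  hole 2: d = 3 cm → contributes −4.544 cm⁴
Total I = 2906.91 cm⁴.

I_yy ≈ 2907 cm⁴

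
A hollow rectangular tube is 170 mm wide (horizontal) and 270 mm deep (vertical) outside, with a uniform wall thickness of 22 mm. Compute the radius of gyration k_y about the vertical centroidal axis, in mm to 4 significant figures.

k_y ≈ 64.67 mm

Break the section into simple shapes (no overlaps), measuring from the bottom-left corner of the bounding box.
Outer rectangle: 170 × 270, A = 45 900 mm², x = 85 mm, Ī = 110 542 500 mm⁴.
Inner void (subtracted): 126 × 226, A = 28 476 mm², x = 85 mm, Ī = 37 673 748 mm⁴.
By symmetry the centroid is at mid-width, x̄ = 85 mm.
All pieces are centred on the vertical centroidal axis, so I = ΣĪ (holes subtracted) = 72 868 752 mm⁴.
Radius of gyration: k = √(I/A) = √(72 868 752 / 17 424) = 64.6691 mm.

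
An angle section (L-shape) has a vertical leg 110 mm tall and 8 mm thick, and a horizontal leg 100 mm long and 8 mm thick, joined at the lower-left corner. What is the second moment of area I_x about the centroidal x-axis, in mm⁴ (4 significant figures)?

Treat the section as a set of non-overlapping primitives; coordinates are from the bounding-box lower-left.
Vertical leg: 8 × 110, A = 880 mm², y = 55 mm, Ī = 887 333 mm⁴.
Horizontal leg (remainder): 92 × 8, A = 736 mm², y = 4 mm, Ī = 3925.33 mm⁴.
Centroid: ȳ = ΣA·y / ΣA = 31.7723 mm.
Transfer each piece to the centroidal x-axis using Ī + A·d² with d = y − 31.7723:
  vertical leg: d = 23.2277 mm → contributes +1 362 117 mm⁴
  horizontal leg (remainder): d = -27.7723 mm → contributes +571 602 mm⁴
Total I = 1 933 719 mm⁴.

I_x ≈ 1.934 × 10⁶ mm⁴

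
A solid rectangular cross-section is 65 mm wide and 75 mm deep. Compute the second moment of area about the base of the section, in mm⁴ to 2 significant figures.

The section: 65 × 75, A = 4 875 mm², y = 37.5 mm, Ī = 2 285 156 mm⁴.
Transfer it to a horizontal axis along the bottom face using Ī + A·d² with d = y − 0:
  the section: d = 37.5 mm → contributes +9 140 625 mm⁴
Total I = 9 140 625 mm⁴.

I_base ≈ 9.1 × 10⁶ mm⁴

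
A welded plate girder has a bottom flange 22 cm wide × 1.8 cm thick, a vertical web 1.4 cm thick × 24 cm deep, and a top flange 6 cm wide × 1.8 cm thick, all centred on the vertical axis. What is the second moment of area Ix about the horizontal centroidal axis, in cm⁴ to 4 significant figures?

Split into non-overlapping primitives; take the origin at the lower-left of the bounding box.
Bottom plate: 22 × 1.8, A = 39.6 cm², y = 0.9 cm, Ī = 10.692 cm⁴.
Web plate: 1.4 × 24, A = 33.6 cm², y = 13.8 cm, Ī = 1612.8 cm⁴.
Top plate: 6 × 1.8, A = 10.8 cm², y = 26.7 cm, Ī = 2.916 cm⁴.
Centroid: ȳ = ΣA·y / ΣA = 9.37714 cm.
Transfer each piece to the horizontal centroidal axis using Ī + A·d² with d = y − 9.37714:
  bottom plate: d = -8.47714 cm → contributes +2856.43 cm⁴
  web plate: d = 4.42286 cm → contributes +2270.07 cm⁴
  top plate: d = 17.3229 cm → contributes +3243.79 cm⁴
Total I = 8370.29 cm⁴.

Ix ≈ 8370 cm⁴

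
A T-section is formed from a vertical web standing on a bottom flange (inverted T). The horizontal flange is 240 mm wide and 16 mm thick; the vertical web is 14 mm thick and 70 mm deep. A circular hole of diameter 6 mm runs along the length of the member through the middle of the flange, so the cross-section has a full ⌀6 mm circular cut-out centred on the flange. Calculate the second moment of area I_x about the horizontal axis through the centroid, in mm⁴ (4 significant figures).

I_x ≈ 1.923 × 10⁶ mm⁴

Break the section into simple shapes (no overlaps), measuring from the bottom-left corner of the bounding box.
Flange: 240 × 16, A = 3 840 mm², y = 8 mm, Ī = 81 920 mm⁴.
Web: 14 × 70, A = 980 mm², y = 51 mm, Ī = 400 167 mm⁴.
Hole (subtracted): ⌀6, A = 28.2743 mm², y = 8 mm, Ī = 63.6173 mm⁴.
Centroid: ȳ = ΣA·y / ΣA = 16.7943 mm.
Transfer each piece to the horizontal axis through the centroid using Ī + A·d² with d = y − 16.7943:
  flange: d = -8.79433 mm → contributes +378 906 mm⁴
  web: d = 34.2057 mm → contributes +1 546 794 mm⁴
  hole: d = -8.79433 mm → contributes −2250.36 mm⁴
Total I = 1 923 450 mm⁴.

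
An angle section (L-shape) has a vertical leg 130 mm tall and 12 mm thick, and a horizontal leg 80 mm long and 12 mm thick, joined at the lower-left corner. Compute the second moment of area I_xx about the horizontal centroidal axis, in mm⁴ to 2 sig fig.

Split into non-overlapping primitives; take the origin at the lower-left of the bounding box.
Vertical leg: 12 × 130, A = 1 560 mm², y = 65 mm, Ī = 2 197 000 mm⁴.
Horizontal leg (remainder): 68 × 12, A = 816 mm², y = 6 mm, Ī = 9 792 mm⁴.
Centroid: ȳ = ΣA·y / ΣA = 44.74 mm.
Transfer each piece to the horizontal centroidal axis using Ī + A·d² with d = y − 44.74:
  vertical leg: d = 20.26 mm → contributes +2 837 495 mm⁴
  horizontal leg (remainder): d = -38.74 mm → contributes +1 234 269 mm⁴
Total I = 4 071 764 mm⁴.

I_xx ≈ 4.1 × 10⁶ mm⁴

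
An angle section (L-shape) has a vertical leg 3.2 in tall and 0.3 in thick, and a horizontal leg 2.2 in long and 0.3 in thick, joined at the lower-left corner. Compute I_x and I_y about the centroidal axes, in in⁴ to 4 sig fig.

Decompose the section into non-overlapping parts with the origin at the bottom-left of its bounding rectangle.
Vertical leg: 0.3 × 3.2, A = 0.96 in², y = 1.6 in, Ī = 0.8192 in⁴.
Horizontal leg (remainder): 1.9 × 0.3, A = 0.57 in², y = 0.15 in, Ī = 0.004275 in⁴.
Centroid: ȳ = ΣA·y / ΣA = 1.0598 in.
Transfer each piece to the centroidal x-axis using Ī + A·d² with d = y − 1.0598:
  vertical leg: d = 0.540196 in → contributes +1.09934 in⁴
  horizontal leg (remainder): d = -0.909804 in → contributes +0.476089 in⁴
Total I = 1.57543 in⁴.
For the y-axis: x̄ = 0.559804 in.
Repeating about the centroidal y-axis gives I_y = 0.611428 in⁴.

I_x ≈ 1.575 in⁴, I_y ≈ 0.6114 in⁴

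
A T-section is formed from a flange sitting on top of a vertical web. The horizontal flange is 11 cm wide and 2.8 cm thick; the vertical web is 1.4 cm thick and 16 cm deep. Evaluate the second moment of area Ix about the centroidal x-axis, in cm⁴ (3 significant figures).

Ix ≈ 1640 cm⁴

Split into non-overlapping primitives; take the origin at the lower-left of the bounding box.
Flange: 11 × 2.8, A = 30.8 cm², y = 17.4 cm, Ī = 20.123 cm⁴.
Web: 1.4 × 16, A = 22.4 cm², y = 8 cm, Ī = 477.87 cm⁴.
Centroid: ȳ = ΣA·y / ΣA = 13.442 cm.
Transfer each piece to the centroidal x-axis using Ī + A·d² with d = y − 13.442:
  flange: d = 3.9579 cm → contributes +502.6 cm⁴
  web: d = -5.4421 cm → contributes +1141.3 cm⁴
Total I = 1643.9 cm⁴.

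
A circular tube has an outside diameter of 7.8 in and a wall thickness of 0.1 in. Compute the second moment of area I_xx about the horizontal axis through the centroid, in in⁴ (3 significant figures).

I_xx ≈ 17.9 in⁴

Decompose the section into non-overlapping parts with the origin at the bottom-left of its bounding rectangle.
Outer circle: ⌀7.8, A = 47.784 in², y = 3.9 in, Ī = 181.7 in⁴.
Bore (subtracted): ⌀7.6, A = 45.365 in², y = 3.9 in, Ī = 163.77 in⁴.
By symmetry the centroid is at mid-height, ȳ = 3.9 in.
All pieces are centred on the horizontal axis through the centroid, so I = ΣĪ (holes subtracted) = 17.931 in⁴.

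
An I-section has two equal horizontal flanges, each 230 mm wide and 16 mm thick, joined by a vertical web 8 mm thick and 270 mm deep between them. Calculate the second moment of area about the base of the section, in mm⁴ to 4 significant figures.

I_base ≈ 3.808 × 10⁸ mm⁴

Split into non-overlapping primitives; take the origin at the lower-left of the bounding box.
Bottom flange: 230 × 16, A = 3 680 mm², y = 8 mm, Ī = 78506.7 mm⁴.
Web: 8 × 270, A = 2 160 mm², y = 151 mm, Ī = 13 122 000 mm⁴.
Top flange: 230 × 16, A = 3 680 mm², y = 294 mm, Ī = 78506.7 mm⁴.
Transfer each piece to a horizontal axis along the bottom face using Ī + A·d² with d = y − 0:
  bottom flange: d = 8 mm → contributes +314 027 mm⁴
  web: d = 151 mm → contributes +62 372 160 mm⁴
  top flange: d = 294 mm → contributes +318 162 987 mm⁴
Total I = 380 849 173 mm⁴.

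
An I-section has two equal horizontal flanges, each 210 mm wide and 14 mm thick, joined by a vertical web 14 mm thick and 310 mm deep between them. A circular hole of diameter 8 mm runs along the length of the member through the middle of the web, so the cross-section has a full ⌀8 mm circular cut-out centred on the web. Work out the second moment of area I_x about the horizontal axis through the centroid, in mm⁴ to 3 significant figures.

I_x ≈ 1.89 × 10⁸ mm⁴

Break the section into simple shapes (no overlaps), measuring from the bottom-left corner of the bounding box.
Bottom flange: 210 × 14, A = 2 940 mm², y = 7 mm, Ī = 48 020 mm⁴.
Web: 14 × 310, A = 4 340 mm², y = 169 mm, Ī = 34 756 167 mm⁴.
Top flange: 210 × 14, A = 2 940 mm², y = 331 mm, Ī = 48 020 mm⁴.
Hole (subtracted): ⌀8, A = 50.265 mm², y = 169 mm, Ī = 201.06 mm⁴.
By symmetry the centroid is at mid-height, ȳ = 169 mm.
Transfer each piece to the horizontal axis through the centroid using Ī + A·d² with d = y − 169:
  bottom flange: d = -162 mm → contributes +77 205 380 mm⁴
  web: d = 0 mm → contributes +34 756 167 mm⁴
  top flange: d = 162 mm → contributes +77 205 380 mm⁴
  hole: d = 0 mm → contributes −201.06 mm⁴
Total I = 189 166 726 mm⁴.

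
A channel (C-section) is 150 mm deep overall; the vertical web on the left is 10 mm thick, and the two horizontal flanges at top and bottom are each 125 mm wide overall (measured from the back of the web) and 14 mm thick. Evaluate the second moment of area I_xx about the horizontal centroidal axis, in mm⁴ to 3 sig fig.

Decompose the section into non-overlapping parts with the origin at the bottom-left of its bounding rectangle.
Web: 10 × 150, A = 1 500 mm², y = 75 mm, Ī = 2 812 500 mm⁴.
Top flange (beyond web): 115 × 14, A = 1 610 mm², y = 143 mm, Ī = 26 297 mm⁴.
Bottom flange (beyond web): 115 × 14, A = 1 610 mm², y = 7 mm, Ī = 26 297 mm⁴.
By symmetry the centroid is at mid-height, ȳ = 75 mm.
Transfer each piece to the horizontal centroidal axis using Ī + A·d² with d = y − 75:
  web: d = 0 mm → contributes +2 812 500 mm⁴
  top flange (beyond web): d = 68 mm → contributes +7 470 937 mm⁴
  bottom flange (beyond web): d = -68 mm → contributes +7 470 937 mm⁴
Total I = 17 754 373 mm⁴.

I_xx ≈ 1.78 × 10⁷ mm⁴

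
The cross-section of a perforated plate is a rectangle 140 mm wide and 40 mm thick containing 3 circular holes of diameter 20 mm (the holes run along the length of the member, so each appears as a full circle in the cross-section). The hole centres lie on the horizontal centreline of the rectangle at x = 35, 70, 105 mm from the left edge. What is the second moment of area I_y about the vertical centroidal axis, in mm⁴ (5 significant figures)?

I_y ≈ 8.3534 × 10⁶ mm⁴

Decompose the section into non-overlapping parts with the origin at the bottom-left of its bounding rectangle.
Plate: 140 × 40, A = 5 600 mm², x = 70 mm, Ī = 9 146 667 mm⁴.
Hole 1 (subtracted): ⌀20, A = 314.1593 mm², x = 35 mm, Ī = 7853.982 mm⁴.
Hole 2 (subtracted): ⌀20, A = 314.1593 mm², x = 70 mm, Ī = 7853.982 mm⁴.
Hole 3 (subtracted): ⌀20, A = 314.1593 mm², x = 105 mm, Ī = 7853.982 mm⁴.
By symmetry the centroid is at mid-width, x̄ = 70 mm.
Transfer each piece to the vertical centroidal axis using Ī + A·d² with d = x − 70:
  plate: d = 0 mm → contributes +9 146 667 mm⁴
  hole 1: d = -35 mm → contributes −392699.1 mm⁴
  hole 2: d = 0 mm → contributes −7853.982 mm⁴
  hole 3: d = 35 mm → contributes −392699.1 mm⁴
Total I = 8 353 415 mm⁴.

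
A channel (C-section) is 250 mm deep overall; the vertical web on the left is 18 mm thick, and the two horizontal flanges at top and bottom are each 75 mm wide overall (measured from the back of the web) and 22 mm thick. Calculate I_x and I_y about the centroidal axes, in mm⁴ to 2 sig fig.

Break the section into simple shapes (no overlaps), measuring from the bottom-left corner of the bounding box.
Web: 18 × 250, A = 4 500 mm², y = 125 mm, Ī = 23 437 500 mm⁴.
Top flange (beyond web): 57 × 22, A = 1 254 mm², y = 239 mm, Ī = 50 578 mm⁴.
Bottom flange (beyond web): 57 × 22, A = 1 254 mm², y = 11 mm, Ī = 50 578 mm⁴.
By symmetry the centroid is at mid-height, ȳ = 125 mm.
Transfer each piece to the centroidal x-axis using Ī + A·d² with d = y − 125:
  web: d = 0 mm → contributes +23 437 500 mm⁴
  top flange (beyond web): d = 114 mm → contributes +16 347 562 mm⁴
  bottom flange (beyond web): d = -114 mm → contributes +16 347 562 mm⁴
Total I = 56 132 624 mm⁴.
For the y-axis: x̄ = 22.42 mm.
Repeating about the centroidal y-axis gives I_y = 3 065 230 mm⁴.

I_x ≈ 5.6 × 10⁷ mm⁴, I_y ≈ 3.1 × 10⁶ mm⁴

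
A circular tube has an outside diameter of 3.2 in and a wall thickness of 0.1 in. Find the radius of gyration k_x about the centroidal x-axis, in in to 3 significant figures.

Break the section into simple shapes (no overlaps), measuring from the bottom-left corner of the bounding box.
Outer circle: ⌀3.2, A = 8.0425 in², y = 1.6 in, Ī = 5.1472 in⁴.
Bore (subtracted): ⌀3, A = 7.0686 in², y = 1.6 in, Ī = 3.9761 in⁴.
By symmetry the centroid is at mid-height, ȳ = 1.6 in.
All pieces are centred on the centroidal x-axis, so I = ΣĪ (holes subtracted) = 1.1711 in⁴.
Radius of gyration: k = √(I/A) = √(1.1711 / 0.97389) = 1.0966 in.

k_x ≈ 1.10 in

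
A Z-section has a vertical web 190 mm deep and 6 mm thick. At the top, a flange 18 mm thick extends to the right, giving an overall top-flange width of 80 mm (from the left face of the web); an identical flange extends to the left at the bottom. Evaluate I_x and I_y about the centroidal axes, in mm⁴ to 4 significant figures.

I_x ≈ 2.320 × 10⁷ mm⁴, I_y ≈ 5.481 × 10⁶ mm⁴

Break the section into simple shapes (no overlaps), measuring from the bottom-left corner of the bounding box.
Web: 6 × 190, A = 1 140 mm², y = 95 mm, Ī = 3 429 500 mm⁴.
Top flange (beyond web): 74 × 18, A = 1 332 mm², y = 181 mm, Ī = 35 964 mm⁴.
Bottom flange (beyond web): 74 × 18, A = 1 332 mm², y = 9 mm, Ī = 35 964 mm⁴.
Centroid: ȳ = ΣA·y / ΣA = 95 mm.
Transfer each piece to the centroidal x-axis using Ī + A·d² with d = y − 95:
  web: d = 0 mm → contributes +3 429 500 mm⁴
  top flange (beyond web): d = 86 mm → contributes +9 887 436 mm⁴
  bottom flange (beyond web): d = -86 mm → contributes +9 887 436 mm⁴
Total I = 23 204 372 mm⁴.
For the y-axis: x̄ = 77 mm.
Repeating about the centroidal y-axis gives I_y = 5 481 492 mm⁴.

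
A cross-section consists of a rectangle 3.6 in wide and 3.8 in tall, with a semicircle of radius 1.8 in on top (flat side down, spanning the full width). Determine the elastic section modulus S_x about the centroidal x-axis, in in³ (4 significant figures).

S_x ≈ 14.76 in³

Decompose the section into non-overlapping parts with the origin at the bottom-left of its bounding rectangle.
Rectangular body: 3.6 × 3.8, A = 13.68 in², y = 1.9 in, Ī = 16.4616 in⁴.
Semicircular cap: semicircle r = 1.8, A = 5.08938 in², y = 4.56394 in, Ī = 1.15218 in⁴.
Centroid: ȳ = ΣA·y / ΣA = 2.62234 in.
Transfer each piece to the centroidal x-axis using Ī + A·d² with d = y − 2.62234:
  rectangular body: d = -0.722337 in → contributes +23.5994 in⁴
  semicircular cap: d = 1.94161 in → contributes +20.3383 in⁴
Total I = 43.9377 in⁴.
Extreme fibre distance c = 2.97766 in; S = I/c = 14.7558 in³.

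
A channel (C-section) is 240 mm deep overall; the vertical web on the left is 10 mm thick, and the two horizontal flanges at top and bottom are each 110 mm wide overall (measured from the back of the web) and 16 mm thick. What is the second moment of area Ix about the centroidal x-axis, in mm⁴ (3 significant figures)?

Ix ≈ 5.17 × 10⁷ mm⁴

Break the section into simple shapes (no overlaps), measuring from the bottom-left corner of the bounding box.
Web: 10 × 240, A = 2 400 mm², y = 120 mm, Ī = 11 520 000 mm⁴.
Top flange (beyond web): 100 × 16, A = 1 600 mm², y = 232 mm, Ī = 34 133 mm⁴.
Bottom flange (beyond web): 100 × 16, A = 1 600 mm², y = 8 mm, Ī = 34 133 mm⁴.
By symmetry the centroid is at mid-height, ȳ = 120 mm.
Transfer each piece to the centroidal x-axis using Ī + A·d² with d = y − 120:
  web: d = 0 mm → contributes +11 520 000 mm⁴
  top flange (beyond web): d = 112 mm → contributes +20 104 533 mm⁴
  bottom flange (beyond web): d = -112 mm → contributes +20 104 533 mm⁴
Total I = 51 729 067 mm⁴.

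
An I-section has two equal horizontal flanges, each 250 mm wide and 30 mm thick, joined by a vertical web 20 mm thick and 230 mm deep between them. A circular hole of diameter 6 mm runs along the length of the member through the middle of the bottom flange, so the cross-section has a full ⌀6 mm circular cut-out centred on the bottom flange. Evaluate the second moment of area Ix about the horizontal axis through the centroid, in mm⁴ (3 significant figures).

Split into non-overlapping primitives; take the origin at the lower-left of the bounding box.
Bottom flange: 250 × 30, A = 7 500 mm², y = 15 mm, Ī = 562 500 mm⁴.
Web: 20 × 230, A = 4 600 mm², y = 145 mm, Ī = 20 278 333 mm⁴.
Top flange: 250 × 30, A = 7 500 mm², y = 275 mm, Ī = 562 500 mm⁴.
Hole (subtracted): ⌀6, A = 28.274 mm², y = 15 mm, Ī = 63.617 mm⁴.
Centroid: ȳ = ΣA·y / ΣA = 145.19 mm.
Transfer each piece to the horizontal axis through the centroid using Ī + A·d² with d = y − 145.19:
  bottom flange: d = -130.19 mm → contributes +127 678 984 mm⁴
  web: d = -0.1878 mm → contributes +20 278 496 mm⁴
  top flange: d = 129.81 mm → contributes +126 946 545 mm⁴
  hole: d = -130.19 mm → contributes −479 281 mm⁴
Total I = 274 424 743 mm⁴.

Ix ≈ 2.74 × 10⁸ mm⁴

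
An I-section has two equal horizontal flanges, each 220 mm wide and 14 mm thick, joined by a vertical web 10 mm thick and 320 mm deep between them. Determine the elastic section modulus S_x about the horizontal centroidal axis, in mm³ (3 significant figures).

Split into non-overlapping primitives; take the origin at the lower-left of the bounding box.
Bottom flange: 220 × 14, A = 3 080 mm², y = 7 mm, Ī = 50 307 mm⁴.
Web: 10 × 320, A = 3 200 mm², y = 174 mm, Ī = 27 306 667 mm⁴.
Top flange: 220 × 14, A = 3 080 mm², y = 341 mm, Ī = 50 307 mm⁴.
By symmetry the centroid is at mid-height, ȳ = 174 mm.
Transfer each piece to the horizontal centroidal axis using Ī + A·d² with d = y − 174:
  bottom flange: d = -167 mm → contributes +85 948 427 mm⁴
  web: d = 0 mm → contributes +27 306 667 mm⁴
  top flange: d = 167 mm → contributes +85 948 427 mm⁴
Total I = 199 203 520 mm⁴.
Extreme fibre distance c = 174 mm; S = I/c = 1 144 848 mm³.

S_x ≈ 1.14 × 10⁶ mm³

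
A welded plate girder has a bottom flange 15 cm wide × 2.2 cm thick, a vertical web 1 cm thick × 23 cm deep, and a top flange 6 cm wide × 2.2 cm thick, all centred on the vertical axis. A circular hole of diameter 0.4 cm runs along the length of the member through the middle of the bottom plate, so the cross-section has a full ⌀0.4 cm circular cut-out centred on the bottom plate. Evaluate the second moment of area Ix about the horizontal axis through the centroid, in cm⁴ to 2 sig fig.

Break the section into simple shapes (no overlaps), measuring from the bottom-left corner of the bounding box.
Bottom plate: 15 × 2.2, A = 33 cm², y = 1.1 cm, Ī = 13.31 cm⁴.
Web plate: 1 × 23, A = 23 cm², y = 13.7 cm, Ī = 1 014 cm⁴.
Top plate: 6 × 2.2, A = 13.2 cm², y = 26.3 cm, Ī = 5.324 cm⁴.
Hole (subtracted): ⌀0.4, A = 0.1257 cm², y = 1.1 cm, Ī = 0.001257 cm⁴.
Centroid: ȳ = ΣA·y / ΣA = 10.11 cm.
Transfer each piece to the horizontal axis through the centroid using Ī + A·d² with d = y − 10.11:
  bottom plate: d = -9.011 cm → contributes +2 693 cm⁴
  web plate: d = 3.589 cm → contributes +1 310 cm⁴
  top plate: d = 16.19 cm → contributes +3 465 cm⁴
  hole: d = -9.011 cm → contributes −10.21 cm⁴
Total I = 7 458 cm⁴.

Ix ≈ 7500 cm⁴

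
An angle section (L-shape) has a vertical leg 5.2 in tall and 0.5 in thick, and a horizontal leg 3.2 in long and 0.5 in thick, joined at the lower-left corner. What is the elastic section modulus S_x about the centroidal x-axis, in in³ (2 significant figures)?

S_x ≈ 3.2 in³

Break the section into simple shapes (no overlaps), measuring from the bottom-left corner of the bounding box.
Vertical leg: 0.5 × 5.2, A = 2.6 in², y = 2.6 in, Ī = 5.859 in⁴.
Horizontal leg (remainder): 2.7 × 0.5, A = 1.35 in², y = 0.25 in, Ī = 0.02813 in⁴.
Centroid: ȳ = ΣA·y / ΣA = 1.797 in.
Transfer each piece to the centroidal x-axis using Ī + A·d² with d = y − 1.797:
  vertical leg: d = 0.8032 in → contributes +7.536 in⁴
  horizontal leg (remainder): d = -1.547 in → contributes +3.258 in⁴
Total I = 10.79 in⁴.
Extreme fibre distance c = 3.403 in; S = I/c = 3.172 in³.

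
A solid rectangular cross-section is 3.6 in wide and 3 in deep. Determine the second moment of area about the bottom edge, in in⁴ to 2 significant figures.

I_base ≈ 32 in⁴

The section: 3.6 × 3, A = 10.8 in², y = 1.5 in, Ī = 8.1 in⁴.
Transfer it to a horizontal axis along the bottom face using Ī + A·d² with d = y − 0:
  the section: d = 1.5 in → contributes +32.4 in⁴
Total I = 32.4 in⁴.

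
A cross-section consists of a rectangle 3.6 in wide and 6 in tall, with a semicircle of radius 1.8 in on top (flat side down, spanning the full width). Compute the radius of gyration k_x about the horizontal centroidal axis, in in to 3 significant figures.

k_x ≈ 2.16 in

Treat the section as a set of non-overlapping primitives; coordinates are from the bounding-box lower-left.
Rectangular body: 3.6 × 6, A = 21.6 in², y = 3 in, Ī = 64.8 in⁴.
Semicircular cap: semicircle r = 1.8, A = 5.0894 in², y = 6.7639 in, Ī = 1.1522 in⁴.
Centroid: ȳ = ΣA·y / ΣA = 3.7177 in.
Transfer each piece to the horizontal centroidal axis using Ī + A·d² with d = y − 3.7177:
  rectangular body: d = -0.71774 in → contributes +75.927 in⁴
  semicircular cap: d = 3.0462 in → contributes +48.378 in⁴
Total I = 124.31 in⁴.
Radius of gyration: k = √(I/A) = √(124.31 / 26.689) = 2.1581 in.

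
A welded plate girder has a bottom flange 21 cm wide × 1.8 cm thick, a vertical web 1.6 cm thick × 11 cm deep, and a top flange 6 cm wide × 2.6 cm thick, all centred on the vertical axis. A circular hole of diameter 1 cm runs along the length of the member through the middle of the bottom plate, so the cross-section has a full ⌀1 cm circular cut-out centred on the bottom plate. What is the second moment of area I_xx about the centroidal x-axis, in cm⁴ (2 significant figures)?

Treat the section as a set of non-overlapping primitives; coordinates are from the bounding-box lower-left.
Bottom plate: 21 × 1.8, A = 37.8 cm², y = 0.9 cm, Ī = 10.21 cm⁴.
Web plate: 1.6 × 11, A = 17.6 cm², y = 7.3 cm, Ī = 177.5 cm⁴.
Top plate: 6 × 2.6, A = 15.6 cm², y = 14.1 cm, Ī = 8.788 cm⁴.
Hole (subtracted): ⌀1, A = 0.7854 cm², y = 0.9 cm, Ī = 0.04909 cm⁴.
Centroid: ȳ = ΣA·y / ΣA = 5.437 cm.
Transfer each piece to the centroidal x-axis using Ī + A·d² with d = y − 5.437:
  bottom plate: d = -4.537 cm → contributes +788.3 cm⁴
  web plate: d = 1.863 cm → contributes +238.6 cm⁴
  top plate: d = 8.663 cm → contributes +1 180 cm⁴
  hole: d = -4.537 cm → contributes −16.22 cm⁴
Total I = 2 190 cm⁴.

I_xx ≈ 2200 cm⁴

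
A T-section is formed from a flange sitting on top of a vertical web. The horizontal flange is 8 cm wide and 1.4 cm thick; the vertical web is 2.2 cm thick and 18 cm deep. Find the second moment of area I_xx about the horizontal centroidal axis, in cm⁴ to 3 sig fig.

Decompose the section into non-overlapping parts with the origin at the bottom-left of its bounding rectangle.
Flange: 8 × 1.4, A = 11.2 cm², y = 18.7 cm, Ī = 1.8293 cm⁴.
Web: 2.2 × 18, A = 39.6 cm², y = 9 cm, Ī = 1069.2 cm⁴.
Centroid: ȳ = ΣA·y / ΣA = 11.139 cm.
Transfer each piece to the horizontal centroidal axis using Ī + A·d² with d = y − 11.139:
  flange: d = 7.5614 cm → contributes +642.19 cm⁴
  web: d = -2.1386 cm → contributes +1250.3 cm⁴
Total I = 1892.5 cm⁴.

I_xx ≈ 1890 cm⁴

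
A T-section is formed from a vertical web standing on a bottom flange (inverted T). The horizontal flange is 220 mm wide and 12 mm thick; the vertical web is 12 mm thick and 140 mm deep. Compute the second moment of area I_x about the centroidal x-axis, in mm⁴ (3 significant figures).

Decompose the section into non-overlapping parts with the origin at the bottom-left of its bounding rectangle.
Flange: 220 × 12, A = 2 640 mm², y = 6 mm, Ī = 31 680 mm⁴.
Web: 12 × 140, A = 1 680 mm², y = 82 mm, Ī = 2 744 000 mm⁴.
Centroid: ȳ = ΣA·y / ΣA = 35.556 mm.
Transfer each piece to the centroidal x-axis using Ī + A·d² with d = y − 35.556:
  flange: d = -29.556 mm → contributes +2 337 801 mm⁴
  web: d = 46.444 mm → contributes +6 367 905 mm⁴
Total I = 8 705 707 mm⁴.

I_x ≈ 8.71 × 10⁶ mm⁴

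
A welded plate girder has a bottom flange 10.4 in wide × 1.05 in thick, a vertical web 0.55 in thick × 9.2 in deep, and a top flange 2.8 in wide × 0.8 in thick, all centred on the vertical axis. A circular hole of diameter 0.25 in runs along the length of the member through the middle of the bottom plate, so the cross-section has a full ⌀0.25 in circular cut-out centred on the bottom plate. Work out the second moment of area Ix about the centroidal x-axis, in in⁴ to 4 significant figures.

Treat the section as a set of non-overlapping primitives; coordinates are from the bounding-box lower-left.
Bottom plate: 10.4 × 1.05, A = 10.92 in², y = 0.525 in, Ī = 1.00328 in⁴.
Web plate: 0.55 × 9.2, A = 5.06 in², y = 5.65 in, Ī = 35.6899 in⁴.
Top plate: 2.8 × 0.8, A = 2.24 in², y = 10.65 in, Ī = 0.119467 in⁴.
Hole (subtracted): ⌀0.25, A = 0.0490874 in², y = 0.525 in, Ī = 0.000191748 in⁴.
Centroid: ȳ = ΣA·y / ΣA = 3.20029 in.
Transfer each piece to the centroidal x-axis using Ī + A·d² with d = y − 3.20029:
  bottom plate: d = -2.67529 in → contributes +79.1598 in⁴
  web plate: d = 2.44971 in → contributes +66.0553 in⁴
  top plate: d = 7.44971 in → contributes +124.435 in⁴
  hole: d = -2.67529 in → contributes −0.351519 in⁴
Total I = 269.299 in⁴.

Ix ≈ 269.3 in⁴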